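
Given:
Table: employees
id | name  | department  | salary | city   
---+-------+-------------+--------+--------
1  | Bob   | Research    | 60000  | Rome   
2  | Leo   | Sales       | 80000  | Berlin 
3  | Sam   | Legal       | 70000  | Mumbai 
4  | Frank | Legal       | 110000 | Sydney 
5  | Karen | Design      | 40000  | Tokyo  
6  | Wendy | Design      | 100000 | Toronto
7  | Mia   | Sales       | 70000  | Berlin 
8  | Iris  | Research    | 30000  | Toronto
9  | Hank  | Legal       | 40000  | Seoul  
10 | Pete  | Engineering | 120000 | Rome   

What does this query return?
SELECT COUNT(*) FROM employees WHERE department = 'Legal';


Counting rows where department = 'Legal'
  Sam -> MATCH
  Frank -> MATCH
  Hank -> MATCH


3


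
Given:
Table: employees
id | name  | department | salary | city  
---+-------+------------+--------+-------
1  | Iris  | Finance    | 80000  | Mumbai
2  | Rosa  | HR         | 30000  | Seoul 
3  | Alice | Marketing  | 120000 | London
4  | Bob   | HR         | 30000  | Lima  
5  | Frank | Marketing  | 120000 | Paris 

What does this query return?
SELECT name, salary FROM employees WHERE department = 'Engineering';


Filtering: department = 'Engineering'
Matching rows: 0

Empty result set (0 rows)


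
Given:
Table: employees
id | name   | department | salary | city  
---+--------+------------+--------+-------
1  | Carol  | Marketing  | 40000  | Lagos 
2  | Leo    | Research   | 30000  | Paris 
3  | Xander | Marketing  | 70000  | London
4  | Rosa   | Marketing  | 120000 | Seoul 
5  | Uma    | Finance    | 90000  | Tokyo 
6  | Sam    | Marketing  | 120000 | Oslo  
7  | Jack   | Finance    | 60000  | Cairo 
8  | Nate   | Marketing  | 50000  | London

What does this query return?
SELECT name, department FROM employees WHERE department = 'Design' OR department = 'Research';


Filtering: department = 'Design' OR 'Research'
Matching: 1 rows

1 rows:
Leo, Research


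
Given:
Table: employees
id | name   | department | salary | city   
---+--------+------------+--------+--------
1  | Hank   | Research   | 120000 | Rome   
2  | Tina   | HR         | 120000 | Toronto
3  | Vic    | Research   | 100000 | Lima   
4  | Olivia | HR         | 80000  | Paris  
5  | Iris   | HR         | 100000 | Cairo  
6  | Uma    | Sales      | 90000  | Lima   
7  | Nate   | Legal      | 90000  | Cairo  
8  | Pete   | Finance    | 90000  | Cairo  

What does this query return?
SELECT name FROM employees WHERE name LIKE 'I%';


LIKE 'I%' matches names starting with 'I'
Matching: 1

1 rows:
Iris


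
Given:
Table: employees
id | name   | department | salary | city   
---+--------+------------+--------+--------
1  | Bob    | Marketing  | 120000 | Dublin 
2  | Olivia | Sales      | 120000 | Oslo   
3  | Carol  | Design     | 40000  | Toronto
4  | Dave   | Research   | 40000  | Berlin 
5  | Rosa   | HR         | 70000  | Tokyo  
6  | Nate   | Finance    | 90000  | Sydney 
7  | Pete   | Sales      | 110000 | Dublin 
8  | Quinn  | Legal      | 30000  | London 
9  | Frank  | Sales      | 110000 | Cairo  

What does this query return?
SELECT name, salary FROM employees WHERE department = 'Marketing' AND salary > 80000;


Filtering: department = 'Marketing' AND salary > 80000
Matching: 1 rows

1 rows:
Bob, 120000


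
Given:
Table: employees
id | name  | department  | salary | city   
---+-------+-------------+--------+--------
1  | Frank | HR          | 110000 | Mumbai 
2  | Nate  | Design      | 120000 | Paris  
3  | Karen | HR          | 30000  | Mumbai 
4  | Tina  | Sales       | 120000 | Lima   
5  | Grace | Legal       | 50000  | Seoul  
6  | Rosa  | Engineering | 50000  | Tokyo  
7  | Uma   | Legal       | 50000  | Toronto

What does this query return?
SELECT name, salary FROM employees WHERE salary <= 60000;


Filtering: salary <= 60000
Matching: 4 rows

4 rows:
Karen, 30000
Grace, 50000
Rosa, 50000
Uma, 50000


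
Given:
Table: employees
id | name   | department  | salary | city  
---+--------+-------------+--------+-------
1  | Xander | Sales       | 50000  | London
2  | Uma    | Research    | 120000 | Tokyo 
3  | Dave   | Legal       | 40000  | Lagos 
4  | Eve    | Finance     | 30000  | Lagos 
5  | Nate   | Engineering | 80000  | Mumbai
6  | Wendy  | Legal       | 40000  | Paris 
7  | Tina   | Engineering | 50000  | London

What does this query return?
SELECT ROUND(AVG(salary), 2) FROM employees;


SUM(salary) = 410000
COUNT = 7
ROUND(AVG, 2) = ROUND(410000 / 7, 2) = 58571.43

58571.43


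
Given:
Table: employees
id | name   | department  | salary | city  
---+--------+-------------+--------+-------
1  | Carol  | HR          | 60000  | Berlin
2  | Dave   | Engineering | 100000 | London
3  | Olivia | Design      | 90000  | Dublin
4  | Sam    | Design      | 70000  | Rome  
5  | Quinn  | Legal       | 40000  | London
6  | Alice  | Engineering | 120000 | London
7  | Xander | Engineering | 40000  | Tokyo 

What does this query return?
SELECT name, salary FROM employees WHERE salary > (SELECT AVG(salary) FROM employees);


Subquery: AVG(salary) = 74285.71
Filtering: salary > 74285.71
  Dave (100000) -> MATCH
  Olivia (90000) -> MATCH
  Alice (120000) -> MATCH


3 rows:
Dave, 100000
Olivia, 90000
Alice, 120000


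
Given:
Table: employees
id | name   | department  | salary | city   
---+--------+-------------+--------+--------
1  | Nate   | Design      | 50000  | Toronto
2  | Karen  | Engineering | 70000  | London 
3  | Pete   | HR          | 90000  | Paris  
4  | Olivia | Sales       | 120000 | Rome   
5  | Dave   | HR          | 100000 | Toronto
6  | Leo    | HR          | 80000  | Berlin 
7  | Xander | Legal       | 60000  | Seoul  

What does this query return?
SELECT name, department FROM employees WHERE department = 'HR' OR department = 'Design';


Filtering: department = 'HR' OR 'Design'
Matching: 4 rows

4 rows:
Nate, Design
Pete, HR
Dave, HR
Leo, HR


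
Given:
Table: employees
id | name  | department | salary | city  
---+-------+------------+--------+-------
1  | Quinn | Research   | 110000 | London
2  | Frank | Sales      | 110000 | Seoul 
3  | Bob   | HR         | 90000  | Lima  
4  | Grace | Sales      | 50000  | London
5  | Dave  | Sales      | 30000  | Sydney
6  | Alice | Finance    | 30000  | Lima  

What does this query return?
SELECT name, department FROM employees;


Projecting columns: name, department

6 rows:
Quinn, Research
Frank, Sales
Bob, HR
Grace, Sales
Dave, Sales
Alice, Finance


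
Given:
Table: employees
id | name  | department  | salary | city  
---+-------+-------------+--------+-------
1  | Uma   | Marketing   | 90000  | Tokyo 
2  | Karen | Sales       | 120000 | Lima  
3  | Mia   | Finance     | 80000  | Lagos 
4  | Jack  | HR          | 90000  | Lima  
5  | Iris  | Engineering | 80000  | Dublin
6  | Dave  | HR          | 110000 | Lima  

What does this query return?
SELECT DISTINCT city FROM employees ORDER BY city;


All 'city' values (row order): Tokyo, Lima, Lagos, Lima, Dublin, Lima
Removing duplicates leaves 4 unique value(s).

4 values:
Dublin
Lagos
Lima
Tokyo


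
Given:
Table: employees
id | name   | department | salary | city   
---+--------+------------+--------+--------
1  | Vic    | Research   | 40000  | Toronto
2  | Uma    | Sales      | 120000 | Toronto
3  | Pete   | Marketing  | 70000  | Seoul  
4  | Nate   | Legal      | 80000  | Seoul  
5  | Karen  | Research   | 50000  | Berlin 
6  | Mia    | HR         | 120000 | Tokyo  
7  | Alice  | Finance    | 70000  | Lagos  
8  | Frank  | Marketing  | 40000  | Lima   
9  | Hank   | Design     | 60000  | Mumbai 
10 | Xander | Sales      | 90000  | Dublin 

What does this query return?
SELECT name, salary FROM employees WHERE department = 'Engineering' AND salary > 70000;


Filtering: department = 'Engineering' AND salary > 70000
Matching: 0 rows

Empty result set (0 rows)


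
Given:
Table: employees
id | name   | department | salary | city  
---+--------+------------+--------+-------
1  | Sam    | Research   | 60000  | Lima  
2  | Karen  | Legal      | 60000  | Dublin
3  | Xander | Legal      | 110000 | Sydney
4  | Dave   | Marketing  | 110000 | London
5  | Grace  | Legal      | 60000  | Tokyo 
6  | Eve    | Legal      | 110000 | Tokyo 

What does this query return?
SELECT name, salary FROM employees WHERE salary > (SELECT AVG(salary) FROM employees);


Subquery: AVG(salary) = 85000.0
Filtering: salary > 85000.0
  Xander (110000) -> MATCH
  Dave (110000) -> MATCH
  Eve (110000) -> MATCH


3 rows:
Xander, 110000
Dave, 110000
Eve, 110000


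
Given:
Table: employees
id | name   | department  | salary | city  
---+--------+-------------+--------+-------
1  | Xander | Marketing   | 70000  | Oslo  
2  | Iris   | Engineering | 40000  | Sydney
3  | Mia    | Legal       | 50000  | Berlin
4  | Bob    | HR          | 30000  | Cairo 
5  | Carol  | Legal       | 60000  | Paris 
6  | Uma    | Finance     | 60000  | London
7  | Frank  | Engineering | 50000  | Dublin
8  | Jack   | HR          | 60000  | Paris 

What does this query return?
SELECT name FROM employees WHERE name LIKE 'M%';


LIKE 'M%' matches names starting with 'M'
Matching: 1

1 rows:
Mia


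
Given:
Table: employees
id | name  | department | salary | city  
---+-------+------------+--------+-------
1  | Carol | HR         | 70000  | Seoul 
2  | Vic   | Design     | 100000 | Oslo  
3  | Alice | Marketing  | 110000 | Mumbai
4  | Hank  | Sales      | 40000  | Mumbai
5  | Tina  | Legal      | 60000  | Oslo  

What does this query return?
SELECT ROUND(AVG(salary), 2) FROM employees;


SUM(salary) = 380000
COUNT = 5
ROUND(AVG, 2) = ROUND(380000 / 5, 2) = 76000.0

76000.0


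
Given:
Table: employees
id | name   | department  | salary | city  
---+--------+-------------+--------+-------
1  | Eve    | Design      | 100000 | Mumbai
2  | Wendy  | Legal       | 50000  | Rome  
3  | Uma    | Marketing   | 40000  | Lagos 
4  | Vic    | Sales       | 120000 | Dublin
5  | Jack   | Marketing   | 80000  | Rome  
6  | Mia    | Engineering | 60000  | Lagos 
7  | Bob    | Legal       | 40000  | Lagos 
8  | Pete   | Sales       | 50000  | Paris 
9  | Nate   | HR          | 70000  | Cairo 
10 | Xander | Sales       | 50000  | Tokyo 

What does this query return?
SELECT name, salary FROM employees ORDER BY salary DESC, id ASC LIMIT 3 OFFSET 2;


Sort by salary DESC (id ASC tiebreak), then skip 2 and take 3
Rows 3 through 5

3 rows:
Jack, 80000
Nate, 70000
Mia, 60000


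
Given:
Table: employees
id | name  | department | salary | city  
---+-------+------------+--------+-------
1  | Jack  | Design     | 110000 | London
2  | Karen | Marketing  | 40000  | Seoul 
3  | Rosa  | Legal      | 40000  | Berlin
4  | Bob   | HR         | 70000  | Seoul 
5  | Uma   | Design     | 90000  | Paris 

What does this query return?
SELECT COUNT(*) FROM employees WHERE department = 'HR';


Counting rows where department = 'HR'
  Bob -> MATCH


1


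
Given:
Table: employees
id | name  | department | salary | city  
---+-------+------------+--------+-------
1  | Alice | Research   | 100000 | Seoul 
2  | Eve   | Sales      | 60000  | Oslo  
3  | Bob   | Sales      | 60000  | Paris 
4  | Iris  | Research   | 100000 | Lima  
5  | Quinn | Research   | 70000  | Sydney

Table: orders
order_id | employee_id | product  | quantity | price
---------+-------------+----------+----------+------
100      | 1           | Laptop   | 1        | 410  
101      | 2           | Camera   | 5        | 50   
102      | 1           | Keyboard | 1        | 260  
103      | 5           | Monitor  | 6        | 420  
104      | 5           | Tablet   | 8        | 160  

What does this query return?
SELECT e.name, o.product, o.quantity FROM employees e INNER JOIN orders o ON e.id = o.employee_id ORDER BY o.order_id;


Joining employees.id = orders.employee_id:
  employee Alice (id=1) -> order Laptop
  employee Eve (id=2) -> order Camera
  employee Alice (id=1) -> order Keyboard
  employee Quinn (id=5) -> order Monitor
  employee Quinn (id=5) -> order Tablet


5 rows:
Alice, Laptop, 1
Eve, Camera, 5
Alice, Keyboard, 1
Quinn, Monitor, 6
Quinn, Tablet, 8


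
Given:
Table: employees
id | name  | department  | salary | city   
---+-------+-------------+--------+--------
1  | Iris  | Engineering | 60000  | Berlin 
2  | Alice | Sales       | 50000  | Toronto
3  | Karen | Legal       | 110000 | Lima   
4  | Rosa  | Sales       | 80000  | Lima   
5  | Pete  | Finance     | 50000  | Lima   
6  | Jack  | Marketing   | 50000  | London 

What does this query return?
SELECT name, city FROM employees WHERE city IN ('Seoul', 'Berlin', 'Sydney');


Filtering: city IN ('Seoul', 'Berlin', 'Sydney')
Matching: 1 rows

1 rows:
Iris, Berlin


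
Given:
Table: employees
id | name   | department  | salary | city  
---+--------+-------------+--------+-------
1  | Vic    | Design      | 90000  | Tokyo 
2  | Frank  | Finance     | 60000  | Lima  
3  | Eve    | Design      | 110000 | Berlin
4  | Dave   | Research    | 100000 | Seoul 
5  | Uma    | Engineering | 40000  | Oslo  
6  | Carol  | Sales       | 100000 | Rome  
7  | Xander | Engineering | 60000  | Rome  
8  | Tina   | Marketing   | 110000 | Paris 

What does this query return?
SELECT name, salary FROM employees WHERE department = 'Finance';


Filtering: department = 'Finance'
Matching rows: 1

1 rows:
Frank, 60000


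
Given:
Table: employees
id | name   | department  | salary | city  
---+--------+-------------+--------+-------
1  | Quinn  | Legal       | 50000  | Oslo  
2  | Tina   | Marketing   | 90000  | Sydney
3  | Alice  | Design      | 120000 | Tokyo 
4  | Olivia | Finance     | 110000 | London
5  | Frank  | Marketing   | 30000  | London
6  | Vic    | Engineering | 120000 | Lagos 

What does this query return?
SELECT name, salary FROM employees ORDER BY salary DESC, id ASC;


Sorting by salary DESC, then id ASC for ties

6 rows:
Alice, 120000
Vic, 120000
Olivia, 110000
Tina, 90000
Quinn, 50000
Frank, 30000


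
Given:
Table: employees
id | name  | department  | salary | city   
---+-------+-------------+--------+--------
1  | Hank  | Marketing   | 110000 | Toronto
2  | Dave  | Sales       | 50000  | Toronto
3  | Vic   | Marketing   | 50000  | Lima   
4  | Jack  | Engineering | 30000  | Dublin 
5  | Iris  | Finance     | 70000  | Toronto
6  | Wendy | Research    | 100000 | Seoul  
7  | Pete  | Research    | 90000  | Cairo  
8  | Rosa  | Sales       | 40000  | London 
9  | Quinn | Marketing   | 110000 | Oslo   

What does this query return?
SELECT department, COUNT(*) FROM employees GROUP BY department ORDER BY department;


Assigning each row to its department group:
  Hank -> Marketing
  Dave -> Sales
  Vic -> Marketing
  Jack -> Engineering
  Iris -> Finance
  Wendy -> Research
  Pete -> Research
  Rosa -> Sales
  Quinn -> Marketing


5 groups:
Engineering, 1
Finance, 1
Marketing, 3
Research, 2
Sales, 2


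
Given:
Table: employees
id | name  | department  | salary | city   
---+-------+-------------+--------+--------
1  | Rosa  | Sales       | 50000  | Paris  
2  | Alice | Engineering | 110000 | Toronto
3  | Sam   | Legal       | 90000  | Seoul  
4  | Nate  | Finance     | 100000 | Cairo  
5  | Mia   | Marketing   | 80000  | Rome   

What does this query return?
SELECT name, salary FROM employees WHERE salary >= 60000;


Filtering: salary >= 60000
Matching: 4 rows

4 rows:
Alice, 110000
Sam, 90000
Nate, 100000
Mia, 80000


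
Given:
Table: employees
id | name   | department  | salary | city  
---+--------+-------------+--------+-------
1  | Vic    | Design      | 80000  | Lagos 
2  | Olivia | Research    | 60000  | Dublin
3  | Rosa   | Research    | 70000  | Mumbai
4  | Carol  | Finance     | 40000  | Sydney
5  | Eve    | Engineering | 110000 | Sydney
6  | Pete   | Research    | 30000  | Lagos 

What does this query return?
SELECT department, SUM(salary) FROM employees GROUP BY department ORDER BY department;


Summing salary within each department:
  Design: 80000 = 80000
  Engineering: 110000 = 110000
  Finance: 40000 = 40000
  Research: 60000 + 70000 + 30000 = 160000


4 groups:
Design, 80000
Engineering, 110000
Finance, 40000
Research, 160000


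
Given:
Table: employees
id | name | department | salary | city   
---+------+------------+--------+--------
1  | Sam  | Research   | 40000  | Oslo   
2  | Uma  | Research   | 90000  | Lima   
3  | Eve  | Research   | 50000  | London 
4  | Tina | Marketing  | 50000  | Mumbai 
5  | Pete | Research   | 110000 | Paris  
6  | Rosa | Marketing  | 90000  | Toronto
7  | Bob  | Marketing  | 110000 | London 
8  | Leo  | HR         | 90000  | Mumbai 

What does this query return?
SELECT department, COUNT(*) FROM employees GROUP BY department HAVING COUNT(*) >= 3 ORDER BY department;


Groups with count >= 3:
  Marketing: 3 -> PASS
  Research: 4 -> PASS
  HR: 1 -> filtered out


2 groups:
Marketing, 3
Research, 4


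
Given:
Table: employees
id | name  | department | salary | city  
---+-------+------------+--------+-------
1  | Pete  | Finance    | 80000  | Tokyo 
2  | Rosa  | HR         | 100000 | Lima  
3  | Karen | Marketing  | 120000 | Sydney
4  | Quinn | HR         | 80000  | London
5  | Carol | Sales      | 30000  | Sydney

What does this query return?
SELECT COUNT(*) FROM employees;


COUNT(*) counts all rows

5


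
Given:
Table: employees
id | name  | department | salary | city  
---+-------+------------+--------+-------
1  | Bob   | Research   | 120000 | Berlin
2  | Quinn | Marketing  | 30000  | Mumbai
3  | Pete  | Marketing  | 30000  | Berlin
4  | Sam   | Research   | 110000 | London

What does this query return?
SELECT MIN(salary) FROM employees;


Salaries: 120000, 30000, 30000, 110000
MIN = 30000

30000


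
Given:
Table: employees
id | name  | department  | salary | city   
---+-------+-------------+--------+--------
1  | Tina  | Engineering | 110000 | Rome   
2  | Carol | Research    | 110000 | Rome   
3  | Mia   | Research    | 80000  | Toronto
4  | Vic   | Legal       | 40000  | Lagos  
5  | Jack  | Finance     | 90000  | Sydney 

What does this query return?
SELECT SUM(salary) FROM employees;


SUM(salary) = 110000 + 110000 + 80000 + 40000 + 90000 = 430000

430000


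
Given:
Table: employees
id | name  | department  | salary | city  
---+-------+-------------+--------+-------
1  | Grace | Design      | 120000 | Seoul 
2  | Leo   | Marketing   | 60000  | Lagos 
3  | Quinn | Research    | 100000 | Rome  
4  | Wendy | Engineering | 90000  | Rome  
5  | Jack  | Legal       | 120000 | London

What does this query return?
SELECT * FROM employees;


SELECT * returns all 5 rows with all columns

5 rows:
1, Grace, Design, 120000, Seoul
2, Leo, Marketing, 60000, Lagos
3, Quinn, Research, 100000, Rome
4, Wendy, Engineering, 90000, Rome
5, Jack, Legal, 120000, London


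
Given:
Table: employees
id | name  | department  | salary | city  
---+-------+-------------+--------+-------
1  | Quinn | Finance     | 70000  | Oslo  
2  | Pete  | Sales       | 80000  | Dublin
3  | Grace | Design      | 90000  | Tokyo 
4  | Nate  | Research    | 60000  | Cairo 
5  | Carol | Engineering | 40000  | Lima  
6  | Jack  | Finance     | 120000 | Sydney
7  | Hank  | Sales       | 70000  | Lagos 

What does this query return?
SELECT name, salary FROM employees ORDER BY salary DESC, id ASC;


Sorting by salary DESC, then id ASC for ties

7 rows:
Jack, 120000
Grace, 90000
Pete, 80000
Quinn, 70000
Hank, 70000
Nate, 60000
Carol, 40000


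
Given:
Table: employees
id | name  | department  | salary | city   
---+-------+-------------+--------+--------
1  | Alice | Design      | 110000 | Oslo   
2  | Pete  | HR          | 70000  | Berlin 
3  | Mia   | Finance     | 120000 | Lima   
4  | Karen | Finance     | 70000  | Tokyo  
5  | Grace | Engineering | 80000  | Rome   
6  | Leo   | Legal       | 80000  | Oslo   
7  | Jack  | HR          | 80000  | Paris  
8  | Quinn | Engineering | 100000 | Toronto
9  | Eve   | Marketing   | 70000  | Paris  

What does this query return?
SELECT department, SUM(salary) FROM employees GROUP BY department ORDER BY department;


Summing salary within each department:
  Design: 110000 = 110000
  Engineering: 80000 + 100000 = 180000
  Finance: 120000 + 70000 = 190000
  HR: 70000 + 80000 = 150000
  Legal: 80000 = 80000
  Marketing: 70000 = 70000


6 groups:
Design, 110000
Engineering, 180000
Finance, 190000
HR, 150000
Legal, 80000
Marketing, 70000


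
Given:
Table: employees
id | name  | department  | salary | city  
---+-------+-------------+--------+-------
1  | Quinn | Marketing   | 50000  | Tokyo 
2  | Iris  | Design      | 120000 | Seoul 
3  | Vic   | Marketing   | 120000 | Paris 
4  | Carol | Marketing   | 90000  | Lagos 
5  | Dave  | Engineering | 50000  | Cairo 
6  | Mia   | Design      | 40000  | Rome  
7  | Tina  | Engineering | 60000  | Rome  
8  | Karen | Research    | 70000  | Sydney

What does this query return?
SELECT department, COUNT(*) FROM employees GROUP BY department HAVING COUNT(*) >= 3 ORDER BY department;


Groups with count >= 3:
  Marketing: 3 -> PASS
  Design: 2 -> filtered out
  Engineering: 2 -> filtered out
  Research: 1 -> filtered out


1 groups:
Marketing, 3


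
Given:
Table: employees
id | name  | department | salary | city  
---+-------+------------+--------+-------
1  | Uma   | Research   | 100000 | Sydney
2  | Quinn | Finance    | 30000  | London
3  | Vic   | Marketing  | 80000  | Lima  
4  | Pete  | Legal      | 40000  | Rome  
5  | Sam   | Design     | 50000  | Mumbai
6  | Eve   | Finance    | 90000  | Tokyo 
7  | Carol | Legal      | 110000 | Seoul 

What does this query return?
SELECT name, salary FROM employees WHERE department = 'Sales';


Filtering: department = 'Sales'
Matching rows: 0

Empty result set (0 rows)


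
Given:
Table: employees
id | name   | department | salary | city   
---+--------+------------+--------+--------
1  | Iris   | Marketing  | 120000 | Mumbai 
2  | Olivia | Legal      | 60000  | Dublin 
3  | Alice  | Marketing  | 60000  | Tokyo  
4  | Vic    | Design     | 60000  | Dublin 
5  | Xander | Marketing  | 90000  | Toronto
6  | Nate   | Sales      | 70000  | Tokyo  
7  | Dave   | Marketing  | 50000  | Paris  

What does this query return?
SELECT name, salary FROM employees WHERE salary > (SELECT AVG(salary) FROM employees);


Subquery: AVG(salary) = 72857.14
Filtering: salary > 72857.14
  Iris (120000) -> MATCH
  Xander (90000) -> MATCH


2 rows:
Iris, 120000
Xander, 90000


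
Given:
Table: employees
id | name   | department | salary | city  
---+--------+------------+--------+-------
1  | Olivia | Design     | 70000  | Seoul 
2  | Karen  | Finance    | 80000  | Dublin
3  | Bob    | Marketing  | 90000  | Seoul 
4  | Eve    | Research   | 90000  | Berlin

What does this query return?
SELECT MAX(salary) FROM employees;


Salaries: 70000, 80000, 90000, 90000
MAX = 90000

90000


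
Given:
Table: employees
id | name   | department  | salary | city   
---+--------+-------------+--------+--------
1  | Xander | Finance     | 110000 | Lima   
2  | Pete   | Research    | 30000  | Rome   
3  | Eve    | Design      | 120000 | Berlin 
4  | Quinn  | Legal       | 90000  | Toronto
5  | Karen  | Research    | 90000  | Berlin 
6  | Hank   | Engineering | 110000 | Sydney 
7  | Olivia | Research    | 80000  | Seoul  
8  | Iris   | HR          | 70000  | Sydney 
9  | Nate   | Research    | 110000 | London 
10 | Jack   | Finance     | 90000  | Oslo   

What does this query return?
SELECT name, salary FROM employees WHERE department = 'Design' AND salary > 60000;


Filtering: department = 'Design' AND salary > 60000
Matching: 1 rows

1 rows:
Eve, 120000


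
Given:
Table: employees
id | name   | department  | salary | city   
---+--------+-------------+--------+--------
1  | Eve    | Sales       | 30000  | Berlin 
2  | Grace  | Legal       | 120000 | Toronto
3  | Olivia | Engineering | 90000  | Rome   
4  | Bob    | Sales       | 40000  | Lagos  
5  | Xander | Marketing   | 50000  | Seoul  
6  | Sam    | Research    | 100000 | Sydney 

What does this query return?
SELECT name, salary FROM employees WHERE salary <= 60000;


Filtering: salary <= 60000
Matching: 3 rows

3 rows:
Eve, 30000
Bob, 40000
Xander, 50000


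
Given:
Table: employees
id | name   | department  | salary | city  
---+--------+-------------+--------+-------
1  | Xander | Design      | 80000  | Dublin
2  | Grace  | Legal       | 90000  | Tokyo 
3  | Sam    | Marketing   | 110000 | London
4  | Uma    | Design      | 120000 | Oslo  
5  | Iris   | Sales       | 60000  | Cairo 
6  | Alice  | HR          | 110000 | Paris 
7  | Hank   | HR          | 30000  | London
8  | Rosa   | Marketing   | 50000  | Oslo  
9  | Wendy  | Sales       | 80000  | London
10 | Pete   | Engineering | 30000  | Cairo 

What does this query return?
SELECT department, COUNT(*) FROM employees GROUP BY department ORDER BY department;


Assigning each row to its department group:
  Xander -> Design
  Grace -> Legal
  Sam -> Marketing
  Uma -> Design
  Iris -> Sales
  Alice -> HR
  Hank -> HR
  Rosa -> Marketing
  Wendy -> Sales
  Pete -> Engineering


6 groups:
Design, 2
Engineering, 1
HR, 2
Legal, 1
Marketing, 2
Sales, 2


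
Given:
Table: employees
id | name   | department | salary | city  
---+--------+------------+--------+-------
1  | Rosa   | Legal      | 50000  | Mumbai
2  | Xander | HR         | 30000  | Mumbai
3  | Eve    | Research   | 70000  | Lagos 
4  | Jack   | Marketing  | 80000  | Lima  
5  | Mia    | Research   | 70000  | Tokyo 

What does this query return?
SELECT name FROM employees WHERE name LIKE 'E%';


LIKE 'E%' matches names starting with 'E'
Matching: 1

1 rows:
Eve


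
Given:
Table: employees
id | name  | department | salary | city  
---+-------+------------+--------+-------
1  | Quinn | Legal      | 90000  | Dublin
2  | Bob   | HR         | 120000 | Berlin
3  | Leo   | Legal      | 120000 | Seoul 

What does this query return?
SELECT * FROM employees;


SELECT * returns all 3 rows with all columns

3 rows:
1, Quinn, Legal, 90000, Dublin
2, Bob, HR, 120000, Berlin
3, Leo, Legal, 120000, Seoul


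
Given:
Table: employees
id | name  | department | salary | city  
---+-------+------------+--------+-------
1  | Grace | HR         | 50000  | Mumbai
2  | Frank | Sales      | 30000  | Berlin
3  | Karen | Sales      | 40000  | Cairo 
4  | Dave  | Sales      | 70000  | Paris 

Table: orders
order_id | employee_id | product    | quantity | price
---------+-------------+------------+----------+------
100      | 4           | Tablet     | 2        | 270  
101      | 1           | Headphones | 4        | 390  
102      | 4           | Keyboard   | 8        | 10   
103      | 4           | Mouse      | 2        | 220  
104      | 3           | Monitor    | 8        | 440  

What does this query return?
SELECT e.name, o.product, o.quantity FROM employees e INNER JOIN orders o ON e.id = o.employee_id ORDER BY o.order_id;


Joining employees.id = orders.employee_id:
  employee Dave (id=4) -> order Tablet
  employee Grace (id=1) -> order Headphones
  employee Dave (id=4) -> order Keyboard
  employee Dave (id=4) -> order Mouse
  employee Karen (id=3) -> order Monitor


5 rows:
Dave, Tablet, 2
Grace, Headphones, 4
Dave, Keyboard, 8
Dave, Mouse, 2
Karen, Monitor, 8


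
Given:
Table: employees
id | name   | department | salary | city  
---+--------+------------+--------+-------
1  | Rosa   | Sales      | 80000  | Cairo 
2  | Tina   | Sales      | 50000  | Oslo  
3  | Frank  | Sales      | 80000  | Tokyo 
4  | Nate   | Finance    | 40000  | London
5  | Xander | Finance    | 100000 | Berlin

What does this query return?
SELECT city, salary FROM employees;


Projecting columns: city, salary

5 rows:
Cairo, 80000
Oslo, 50000
Tokyo, 80000
London, 40000
Berlin, 100000


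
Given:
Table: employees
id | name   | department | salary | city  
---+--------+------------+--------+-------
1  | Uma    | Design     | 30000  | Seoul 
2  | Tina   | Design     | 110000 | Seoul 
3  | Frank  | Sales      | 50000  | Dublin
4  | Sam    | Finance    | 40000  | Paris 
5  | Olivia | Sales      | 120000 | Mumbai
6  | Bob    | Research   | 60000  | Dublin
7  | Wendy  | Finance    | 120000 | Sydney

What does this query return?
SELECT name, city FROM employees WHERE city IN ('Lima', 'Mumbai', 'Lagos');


Filtering: city IN ('Lima', 'Mumbai', 'Lagos')
Matching: 1 rows

1 rows:
Olivia, Mumbai


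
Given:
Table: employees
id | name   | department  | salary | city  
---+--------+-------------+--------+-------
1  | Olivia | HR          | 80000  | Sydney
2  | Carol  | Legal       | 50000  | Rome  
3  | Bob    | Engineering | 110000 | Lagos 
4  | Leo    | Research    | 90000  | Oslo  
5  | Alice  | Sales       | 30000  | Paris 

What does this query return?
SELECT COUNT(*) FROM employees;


COUNT(*) counts all rows

5


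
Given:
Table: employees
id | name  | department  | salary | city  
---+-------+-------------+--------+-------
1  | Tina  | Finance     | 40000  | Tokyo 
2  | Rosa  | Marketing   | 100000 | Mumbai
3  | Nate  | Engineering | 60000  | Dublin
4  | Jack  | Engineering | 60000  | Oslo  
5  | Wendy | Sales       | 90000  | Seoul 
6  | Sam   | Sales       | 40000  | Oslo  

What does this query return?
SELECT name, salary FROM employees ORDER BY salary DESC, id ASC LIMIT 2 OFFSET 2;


Sort by salary DESC (id ASC tiebreak), then skip 2 and take 2
Rows 3 through 4

2 rows:
Nate, 60000
Jack, 60000


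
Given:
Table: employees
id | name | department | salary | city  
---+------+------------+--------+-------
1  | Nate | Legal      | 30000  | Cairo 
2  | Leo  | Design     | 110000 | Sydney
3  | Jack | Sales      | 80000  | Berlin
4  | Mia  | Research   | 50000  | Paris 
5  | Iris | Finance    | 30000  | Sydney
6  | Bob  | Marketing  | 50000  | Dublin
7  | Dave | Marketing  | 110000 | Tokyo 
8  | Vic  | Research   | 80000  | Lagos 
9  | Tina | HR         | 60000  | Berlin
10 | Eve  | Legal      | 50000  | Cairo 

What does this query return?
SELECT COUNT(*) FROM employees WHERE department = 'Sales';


Counting rows where department = 'Sales'
  Jack -> MATCH


1


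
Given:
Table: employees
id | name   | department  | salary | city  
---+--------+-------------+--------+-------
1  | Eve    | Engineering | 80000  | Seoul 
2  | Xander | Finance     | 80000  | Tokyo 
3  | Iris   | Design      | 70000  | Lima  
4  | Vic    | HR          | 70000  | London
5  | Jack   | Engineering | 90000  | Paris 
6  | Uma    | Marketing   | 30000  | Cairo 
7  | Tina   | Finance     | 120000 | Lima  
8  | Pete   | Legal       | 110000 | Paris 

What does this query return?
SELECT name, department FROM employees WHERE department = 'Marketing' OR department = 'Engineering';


Filtering: department = 'Marketing' OR 'Engineering'
Matching: 3 rows

3 rows:
Eve, Engineering
Jack, Engineering
Uma, Marketing


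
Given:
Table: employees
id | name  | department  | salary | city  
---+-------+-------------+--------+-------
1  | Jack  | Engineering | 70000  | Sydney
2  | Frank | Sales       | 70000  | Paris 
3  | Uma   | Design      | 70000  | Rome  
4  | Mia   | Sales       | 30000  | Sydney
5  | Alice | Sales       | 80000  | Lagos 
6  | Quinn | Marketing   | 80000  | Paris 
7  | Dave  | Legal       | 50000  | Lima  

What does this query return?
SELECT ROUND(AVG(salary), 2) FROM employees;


SUM(salary) = 450000
COUNT = 7
ROUND(AVG, 2) = ROUND(450000 / 7, 2) = 64285.71

64285.71


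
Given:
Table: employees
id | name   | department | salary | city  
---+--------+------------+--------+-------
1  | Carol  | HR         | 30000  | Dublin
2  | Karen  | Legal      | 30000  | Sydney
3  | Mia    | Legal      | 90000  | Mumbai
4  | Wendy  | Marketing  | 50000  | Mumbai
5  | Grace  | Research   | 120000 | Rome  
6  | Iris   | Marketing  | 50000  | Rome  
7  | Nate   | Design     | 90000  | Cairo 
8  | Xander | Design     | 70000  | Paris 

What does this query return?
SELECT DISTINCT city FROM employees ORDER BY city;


All 'city' values (row order): Dublin, Sydney, Mumbai, Mumbai, Rome, Rome, Cairo, Paris
Removing duplicates leaves 6 unique value(s).

6 values:
Cairo
Dublin
Mumbai
Paris
Rome
Sydney


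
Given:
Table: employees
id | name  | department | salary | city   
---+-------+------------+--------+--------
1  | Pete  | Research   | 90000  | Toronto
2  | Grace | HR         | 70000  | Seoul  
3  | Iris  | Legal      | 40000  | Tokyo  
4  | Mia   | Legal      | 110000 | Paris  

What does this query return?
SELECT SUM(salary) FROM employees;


SUM(salary) = 90000 + 70000 + 40000 + 110000 = 310000

310000


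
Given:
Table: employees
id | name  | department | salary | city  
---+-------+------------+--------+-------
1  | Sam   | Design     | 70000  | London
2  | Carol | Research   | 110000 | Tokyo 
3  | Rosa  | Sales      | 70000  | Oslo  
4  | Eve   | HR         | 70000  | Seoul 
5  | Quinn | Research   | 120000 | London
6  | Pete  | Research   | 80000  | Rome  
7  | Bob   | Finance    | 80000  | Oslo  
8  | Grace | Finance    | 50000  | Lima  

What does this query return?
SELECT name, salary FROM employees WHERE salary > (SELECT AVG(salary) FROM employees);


Subquery: AVG(salary) = 81250.0
Filtering: salary > 81250.0
  Carol (110000) -> MATCH
  Quinn (120000) -> MATCH


2 rows:
Carol, 110000
Quinn, 120000


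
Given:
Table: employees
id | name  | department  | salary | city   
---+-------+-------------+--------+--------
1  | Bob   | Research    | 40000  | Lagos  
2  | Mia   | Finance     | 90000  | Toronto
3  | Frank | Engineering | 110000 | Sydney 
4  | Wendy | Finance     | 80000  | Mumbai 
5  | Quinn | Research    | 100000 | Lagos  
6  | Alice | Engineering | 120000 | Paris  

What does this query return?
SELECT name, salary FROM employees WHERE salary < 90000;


Filtering: salary < 90000
Matching: 2 rows

2 rows:
Bob, 40000
Wendy, 80000


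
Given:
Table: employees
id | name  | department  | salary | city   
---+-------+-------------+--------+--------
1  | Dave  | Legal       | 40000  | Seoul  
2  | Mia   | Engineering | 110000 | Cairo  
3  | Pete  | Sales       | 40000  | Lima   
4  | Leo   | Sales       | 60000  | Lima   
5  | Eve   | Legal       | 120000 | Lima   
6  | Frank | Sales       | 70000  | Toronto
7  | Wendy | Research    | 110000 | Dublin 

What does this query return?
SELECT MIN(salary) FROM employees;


Salaries: 40000, 110000, 40000, 60000, 120000, 70000, 110000
MIN = 40000

40000


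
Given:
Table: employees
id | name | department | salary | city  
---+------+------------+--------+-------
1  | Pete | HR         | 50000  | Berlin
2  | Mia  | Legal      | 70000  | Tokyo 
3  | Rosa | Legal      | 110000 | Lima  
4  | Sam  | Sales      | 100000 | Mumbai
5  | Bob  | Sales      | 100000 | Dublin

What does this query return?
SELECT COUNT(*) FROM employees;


COUNT(*) counts all rows

5


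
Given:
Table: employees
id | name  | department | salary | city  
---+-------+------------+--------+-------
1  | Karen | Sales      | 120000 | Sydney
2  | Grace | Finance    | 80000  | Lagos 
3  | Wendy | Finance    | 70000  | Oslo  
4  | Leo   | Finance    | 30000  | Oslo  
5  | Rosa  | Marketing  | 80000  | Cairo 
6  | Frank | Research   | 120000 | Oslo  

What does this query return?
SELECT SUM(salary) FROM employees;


SUM(salary) = 120000 + 80000 + 70000 + 30000 + 80000 + 120000 = 500000

500000


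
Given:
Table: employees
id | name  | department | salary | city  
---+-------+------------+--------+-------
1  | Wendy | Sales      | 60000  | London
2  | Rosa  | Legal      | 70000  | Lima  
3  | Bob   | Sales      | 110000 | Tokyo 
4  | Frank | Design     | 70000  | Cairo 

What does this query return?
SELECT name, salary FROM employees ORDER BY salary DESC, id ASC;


Sorting by salary DESC, then id ASC for ties

4 rows:
Bob, 110000
Rosa, 70000
Frank, 70000
Wendy, 60000


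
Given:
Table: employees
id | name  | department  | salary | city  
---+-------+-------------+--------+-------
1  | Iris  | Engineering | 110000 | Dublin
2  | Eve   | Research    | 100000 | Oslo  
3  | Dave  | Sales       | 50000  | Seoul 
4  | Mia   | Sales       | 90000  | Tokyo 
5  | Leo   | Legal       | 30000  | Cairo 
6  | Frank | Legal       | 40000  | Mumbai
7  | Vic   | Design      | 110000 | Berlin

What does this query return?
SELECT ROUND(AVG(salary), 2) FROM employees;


SUM(salary) = 530000
COUNT = 7
ROUND(AVG, 2) = ROUND(530000 / 7, 2) = 75714.29

75714.29


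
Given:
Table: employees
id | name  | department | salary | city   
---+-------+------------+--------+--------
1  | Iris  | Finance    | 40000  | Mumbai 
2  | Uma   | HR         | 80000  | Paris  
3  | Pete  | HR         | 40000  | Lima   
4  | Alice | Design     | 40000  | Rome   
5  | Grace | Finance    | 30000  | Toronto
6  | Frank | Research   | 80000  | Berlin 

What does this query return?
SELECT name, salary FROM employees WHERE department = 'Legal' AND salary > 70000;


Filtering: department = 'Legal' AND salary > 70000
Matching: 0 rows

Empty result set (0 rows)


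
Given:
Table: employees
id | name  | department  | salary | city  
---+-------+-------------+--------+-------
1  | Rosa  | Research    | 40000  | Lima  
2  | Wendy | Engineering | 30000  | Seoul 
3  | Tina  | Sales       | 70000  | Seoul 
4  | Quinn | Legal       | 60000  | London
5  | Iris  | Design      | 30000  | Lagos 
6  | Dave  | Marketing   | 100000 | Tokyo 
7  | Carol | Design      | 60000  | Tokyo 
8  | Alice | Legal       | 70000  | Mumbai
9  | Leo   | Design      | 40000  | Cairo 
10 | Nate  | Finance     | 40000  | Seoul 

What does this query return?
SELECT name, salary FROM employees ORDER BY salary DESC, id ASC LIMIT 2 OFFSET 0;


Sort by salary DESC (id ASC tiebreak), then skip 0 and take 2
Rows 1 through 2

2 rows:
Dave, 100000
Tina, 70000


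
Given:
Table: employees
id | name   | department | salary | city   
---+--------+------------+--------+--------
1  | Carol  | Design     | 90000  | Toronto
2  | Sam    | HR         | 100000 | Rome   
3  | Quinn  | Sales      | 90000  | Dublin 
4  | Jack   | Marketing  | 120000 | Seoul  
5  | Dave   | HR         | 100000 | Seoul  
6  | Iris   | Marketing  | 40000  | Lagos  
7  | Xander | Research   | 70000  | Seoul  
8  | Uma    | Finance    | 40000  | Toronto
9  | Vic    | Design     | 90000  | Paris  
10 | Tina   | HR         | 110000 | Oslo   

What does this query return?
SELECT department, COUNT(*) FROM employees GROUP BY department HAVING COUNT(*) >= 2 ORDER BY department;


Groups with count >= 2:
  Design: 2 -> PASS
  HR: 3 -> PASS
  Marketing: 2 -> PASS
  Finance: 1 -> filtered out
  Research: 1 -> filtered out
  Sales: 1 -> filtered out


3 groups:
Design, 2
HR, 3
Marketing, 2


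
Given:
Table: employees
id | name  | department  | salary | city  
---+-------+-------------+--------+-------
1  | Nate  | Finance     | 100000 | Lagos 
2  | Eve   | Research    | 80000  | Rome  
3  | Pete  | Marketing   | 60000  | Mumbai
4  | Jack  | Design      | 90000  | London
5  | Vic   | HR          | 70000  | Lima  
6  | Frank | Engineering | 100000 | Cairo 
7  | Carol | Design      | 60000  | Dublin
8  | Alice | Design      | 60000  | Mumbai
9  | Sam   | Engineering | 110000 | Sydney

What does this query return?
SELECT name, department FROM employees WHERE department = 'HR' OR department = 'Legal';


Filtering: department = 'HR' OR 'Legal'
Matching: 1 rows

1 rows:
Vic, HR


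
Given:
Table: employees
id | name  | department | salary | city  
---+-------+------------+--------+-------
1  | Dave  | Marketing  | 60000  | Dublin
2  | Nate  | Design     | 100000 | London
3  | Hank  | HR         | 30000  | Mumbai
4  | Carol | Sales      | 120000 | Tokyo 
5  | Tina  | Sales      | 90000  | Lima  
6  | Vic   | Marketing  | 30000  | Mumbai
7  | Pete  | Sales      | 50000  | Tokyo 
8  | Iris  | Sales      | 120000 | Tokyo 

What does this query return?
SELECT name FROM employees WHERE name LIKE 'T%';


LIKE 'T%' matches names starting with 'T'
Matching: 1

1 rows:
Tina


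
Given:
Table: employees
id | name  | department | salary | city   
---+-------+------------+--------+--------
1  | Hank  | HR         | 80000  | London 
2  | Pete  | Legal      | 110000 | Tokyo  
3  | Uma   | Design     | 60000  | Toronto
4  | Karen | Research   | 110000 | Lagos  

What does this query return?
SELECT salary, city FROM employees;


Projecting columns: salary, city

4 rows:
80000, London
110000, Tokyo
60000, Toronto
110000, Lagos
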